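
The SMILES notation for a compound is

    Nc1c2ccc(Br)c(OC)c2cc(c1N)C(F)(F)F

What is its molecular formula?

C12H10BrF3N2O

Walk through each heavy atom and fill implicit hydrogens from standard valence (C 4, N 3, O 2, S 2, halogen 1); for lowercase aromatic atoms, an aromatic c carries 1 H when it has two neighbours and 0 H with three, and aromatic n carries 0 H:
  atom 1: N, bond orders sum to 1 (valence 3) → 2 H
  atom 2: aromatic c, 3 neighbours → 0 H
  atom 3: aromatic c, 3 neighbours → 0 H
  atom 4: aromatic c, 2 neighbours → 1 H
  atom 5: aromatic c, 2 neighbours → 1 H
  atom 6: aromatic c, 3 neighbours → 0 H
  atom 7: Br (halogen, monovalent) → 0 H
  atom 8: aromatic c, 3 neighbours → 0 H
  atom 9: O, bond orders sum to 2 (valence 2) → 0 H
  atom 10: C, bond orders sum to 1 (valence 4) → 3 H
  atom 11: aromatic c, 3 neighbours → 0 H
  atom 12: aromatic c, 2 neighbours → 1 H
  atom 13: aromatic c, 3 neighbours → 0 H
  atom 14: aromatic c, 3 neighbours → 0 H
  atom 15: N, bond orders sum to 1 (valence 3) → 2 H
  atom 16: C, bond orders sum to 4 (valence 4) → 0 H
  atom 17: F (halogen, monovalent) → 0 H
  atom 18: F (halogen, monovalent) → 0 H
  atom 19: F (halogen, monovalent) → 0 H
Totals → C:12, H:10, Br:1, F:3, N:2, O:1.
In Hill order: C12H10BrF3N2O.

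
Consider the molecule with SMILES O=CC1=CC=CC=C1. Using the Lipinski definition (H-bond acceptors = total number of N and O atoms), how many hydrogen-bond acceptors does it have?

1

N atoms: 0; O atoms: 1.
Lipinski HBA = 0 + 1 = 1.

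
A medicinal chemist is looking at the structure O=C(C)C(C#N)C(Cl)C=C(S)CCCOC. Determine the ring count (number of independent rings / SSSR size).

In SMILES, each pair of matching ring-closure digits denotes one ring-closing bond; the number of such bonds equals the number of independent rings.
Ring-closure bonds here: 0.

0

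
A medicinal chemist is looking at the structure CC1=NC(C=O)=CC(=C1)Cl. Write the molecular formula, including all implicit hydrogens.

C7H6ClNO

Walk through each heavy atom and fill implicit hydrogens from standard valence (C 4, N 3, O 2, S 2, halogen 1):
  atom 1: C, bond orders sum to 1 (valence 4) → 3 H
  atom 2: C, bond orders sum to 4 (valence 4) → 0 H
  atom 3: N, bond orders sum to 3 (valence 3) → 0 H
  atom 4: C, bond orders sum to 4 (valence 4) → 0 H
  atom 5: C, bond orders sum to 3 (valence 4) → 1 H
  atom 6: O, bond orders sum to 2 (valence 2) → 0 H
  atom 7: C, bond orders sum to 3 (valence 4) → 1 H
  atom 8: C, bond orders sum to 4 (valence 4) → 0 H
  atom 9: C, bond orders sum to 3 (valence 4) → 1 H
  atom 10: Cl (halogen, monovalent) → 0 H
Totals → C:7, H:6, Cl:1, N:1, O:1.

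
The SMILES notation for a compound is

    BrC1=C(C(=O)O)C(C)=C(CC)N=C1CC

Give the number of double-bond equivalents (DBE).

Degree of unsaturation = (number of rings) + (number of π bonds).
Ring closures in the SMILES: 1.
π bonds: 4 double bonds (each 1 DoU) → 4 DoU from unsaturation.
Total DoU = 1 + 4 = 5.

5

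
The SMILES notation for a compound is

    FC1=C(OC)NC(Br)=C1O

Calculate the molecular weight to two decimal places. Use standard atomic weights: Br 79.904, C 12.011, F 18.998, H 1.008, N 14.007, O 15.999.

First, the molecular formula is C5H5BrFNO2 (counting implicit H from valence).
  Br: 1 × 79.904 = 79.904
  C: 5 × 12.011 = 60.055
  F: 1 × 18.998 = 18.998
  H: 5 × 1.008 = 5.040
  N: 1 × 14.007 = 14.007
  O: 2 × 15.999 = 31.998
Sum: 1×79.904 + 5×12.011 + 1×18.998 + 5×1.008 + 1×14.007 + 2×15.999 = 210.002 → 210.00 g/mol.

210.00 g/mol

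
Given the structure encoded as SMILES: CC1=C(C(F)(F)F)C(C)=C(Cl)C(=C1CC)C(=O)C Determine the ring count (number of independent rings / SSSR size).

In SMILES, each pair of matching ring-closure digits denotes one ring-closing bond; the number of such bonds equals the number of independent rings.
Ring-closure bonds here: 1.

1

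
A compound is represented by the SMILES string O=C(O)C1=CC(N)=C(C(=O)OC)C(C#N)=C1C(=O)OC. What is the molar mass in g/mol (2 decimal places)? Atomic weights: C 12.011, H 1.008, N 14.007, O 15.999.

First, the molecular formula is C12H10N2O6 (counting implicit H from valence).
  C: 12 × 12.011 = 144.132
  H: 10 × 1.008 = 10.080
  N: 2 × 14.007 = 28.014
  O: 6 × 15.999 = 95.994
Sum: 12×12.011 + 10×1.008 + 2×14.007 + 6×15.999 = 278.220 → 278.22 g/mol.

278.22 g/mol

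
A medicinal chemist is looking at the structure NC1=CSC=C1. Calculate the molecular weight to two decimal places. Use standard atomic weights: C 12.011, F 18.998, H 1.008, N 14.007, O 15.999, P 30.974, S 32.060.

99.15 g/mol

First, the molecular formula is C4H5NS (counting implicit H from valence).
  C: 4 × 12.011 = 48.044
  H: 5 × 1.008 = 5.040
  N: 1 × 14.007 = 14.007
  S: 1 × 32.060 = 32.060
Sum: 4×12.011 + 5×1.008 + 1×14.007 + 1×32.060 = 99.151 → 99.15 g/mol.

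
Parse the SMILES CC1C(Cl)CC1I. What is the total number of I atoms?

1

Scan the SMILES for I atoms (remember two-letter symbols like Cl and Br are single atoms).
Iodine count: 1.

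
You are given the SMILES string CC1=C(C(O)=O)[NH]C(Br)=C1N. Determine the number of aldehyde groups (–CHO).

Scan the SMILES for the aldehyde motif — none present.
Groups that are present: 1 carboxylic acid, 1 primary amine.

0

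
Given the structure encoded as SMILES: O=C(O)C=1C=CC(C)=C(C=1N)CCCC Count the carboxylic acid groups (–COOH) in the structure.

The carboxylic acid motif appears at heavy-atom position 2 in the SMILES.
Other groups present: 1 primary amine.
Carboxylic acid count: 1.

1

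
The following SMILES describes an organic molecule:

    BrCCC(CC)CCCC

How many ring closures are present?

In SMILES, each pair of matching ring-closure digits denotes one ring-closing bond; the number of such bonds equals the number of independent rings.
Ring-closure bonds here: 0.

0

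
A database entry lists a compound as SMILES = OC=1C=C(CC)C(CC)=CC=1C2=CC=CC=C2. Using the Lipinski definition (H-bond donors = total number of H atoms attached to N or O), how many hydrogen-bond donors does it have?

1

Donors: find every N or O and count the H atoms it carries.
  atom 1 (O): bond orders sum to 1 → 1 H
Lipinski HBD = 1.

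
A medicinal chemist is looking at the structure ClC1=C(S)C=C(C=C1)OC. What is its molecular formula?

C7H7ClOS

Walk through each heavy atom and fill implicit hydrogens from standard valence (C 4, N 3, O 2, S 2, halogen 1):
  atom 1: Cl (halogen, monovalent) → 0 H
  atom 2: C, bond orders sum to 4 (valence 4) → 0 H
  atom 3: C, bond orders sum to 4 (valence 4) → 0 H
  atom 4: S, bond orders sum to 1 (valence 2) → 1 H
  atom 5: C, bond orders sum to 3 (valence 4) → 1 H
  atom 6: C, bond orders sum to 4 (valence 4) → 0 H
  atom 7: C, bond orders sum to 3 (valence 4) → 1 H
  atom 8: C, bond orders sum to 3 (valence 4) → 1 H
  atom 9: O, bond orders sum to 2 (valence 2) → 0 H
  atom 10: C, bond orders sum to 1 (valence 4) → 3 H
Totals → C:7, H:7, Cl:1, O:1, S:1.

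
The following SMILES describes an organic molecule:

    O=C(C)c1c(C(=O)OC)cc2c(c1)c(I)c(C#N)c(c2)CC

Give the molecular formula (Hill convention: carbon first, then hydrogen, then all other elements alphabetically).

Walk through each heavy atom and fill implicit hydrogens from standard valence (C 4, N 3, O 2, S 2, halogen 1); for lowercase aromatic atoms, an aromatic c carries 1 H when it has two neighbours and 0 H with three, and aromatic n carries 0 H:
  atom 1: O, bond orders sum to 2 (valence 2) → 0 H
  atom 2: C, bond orders sum to 4 (valence 4) → 0 H
  atom 3: C, bond orders sum to 1 (valence 4) → 3 H
  atom 4: aromatic c, 3 neighbours → 0 H
  atom 5: aromatic c, 3 neighbours → 0 H
  atom 6: C, bond orders sum to 4 (valence 4) → 0 H
  atom 7: O, bond orders sum to 2 (valence 2) → 0 H
  atom 8: O, bond orders sum to 2 (valence 2) → 0 H
  atom 9: C, bond orders sum to 1 (valence 4) → 3 H
  atom 10: aromatic c, 2 neighbours → 1 H
  atom 11: aromatic c, 3 neighbours → 0 H
  atom 12: aromatic c, 3 neighbours → 0 H
  atom 13: aromatic c, 2 neighbours → 1 H
  atom 14: aromatic c, 3 neighbours → 0 H
  atom 15: I (halogen, monovalent) → 0 H
  atom 16: aromatic c, 3 neighbours → 0 H
  atom 17: C, bond orders sum to 4 (valence 4) → 0 H
  atom 18: N, bond orders sum to 3 (valence 3) → 0 H
  atom 19: aromatic c, 3 neighbours → 0 H
  atom 20: aromatic c, 2 neighbours → 1 H
  atom 21: C, bond orders sum to 2 (valence 4) → 2 H
  atom 22: C, bond orders sum to 1 (valence 4) → 3 H
Totals → C:17, H:14, I:1, N:1, O:3.
In Hill order: C17H14INO3.

C17H14INO3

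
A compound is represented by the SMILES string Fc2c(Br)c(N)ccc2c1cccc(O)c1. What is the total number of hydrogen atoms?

9

Walk through each heavy atom and fill implicit hydrogens from standard valence (C 4, N 3, O 2, S 2, halogen 1); for lowercase aromatic atoms, an aromatic c carries 1 H when it has two neighbours and 0 H with three, and aromatic n carries 0 H:
  atom 1: F (halogen, monovalent) → 0 H
  atom 2: aromatic c, 3 neighbours → 0 H
  atom 3: aromatic c, 3 neighbours → 0 H
  atom 4: Br (halogen, monovalent) → 0 H
  atom 5: aromatic c, 3 neighbours → 0 H
  atom 6: N, bond orders sum to 1 (valence 3) → 2 H
  atom 7: aromatic c, 2 neighbours → 1 H
  atom 8: aromatic c, 2 neighbours → 1 H
  atom 9: aromatic c, 3 neighbours → 0 H
  atom 10: aromatic c, 3 neighbours → 0 H
  atom 11: aromatic c, 2 neighbours → 1 H
  atom 12: aromatic c, 2 neighbours → 1 H
  atom 13: aromatic c, 2 neighbours → 1 H
  atom 14: aromatic c, 3 neighbours → 0 H
  atom 15: O, bond orders sum to 1 (valence 2) → 1 H
  atom 16: aromatic c, 2 neighbours → 1 H
Total hydrogens: 9.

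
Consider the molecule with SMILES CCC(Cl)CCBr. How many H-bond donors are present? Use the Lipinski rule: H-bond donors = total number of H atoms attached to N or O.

0

Donors: find every N or O and count the H atoms it carries.
  (no N or O atoms present)
Lipinski HBD = 0.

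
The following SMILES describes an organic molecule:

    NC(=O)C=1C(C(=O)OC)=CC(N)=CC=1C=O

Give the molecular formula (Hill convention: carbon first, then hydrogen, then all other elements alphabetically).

C10H10N2O4

Walk through each heavy atom and fill implicit hydrogens from standard valence (C 4, N 3, O 2, S 2, halogen 1):
  atom 1: N, bond orders sum to 1 (valence 3) → 2 H
  atom 2: C, bond orders sum to 4 (valence 4) → 0 H
  atom 3: O, bond orders sum to 2 (valence 2) → 0 H
  atom 4: C, bond orders sum to 4 (valence 4) → 0 H
  atom 5: C, bond orders sum to 4 (valence 4) → 0 H
  atom 6: C, bond orders sum to 4 (valence 4) → 0 H
  atom 7: O, bond orders sum to 2 (valence 2) → 0 H
  atom 8: O, bond orders sum to 2 (valence 2) → 0 H
  atom 9: C, bond orders sum to 1 (valence 4) → 3 H
  atom 10: C, bond orders sum to 3 (valence 4) → 1 H
  atom 11: C, bond orders sum to 4 (valence 4) → 0 H
  atom 12: N, bond orders sum to 1 (valence 3) → 2 H
  atom 13: C, bond orders sum to 3 (valence 4) → 1 H
  atom 14: C, bond orders sum to 4 (valence 4) → 0 H
  atom 15: C, bond orders sum to 3 (valence 4) → 1 H
  atom 16: O, bond orders sum to 2 (valence 2) → 0 H
Totals → C:10, H:10, N:2, O:4.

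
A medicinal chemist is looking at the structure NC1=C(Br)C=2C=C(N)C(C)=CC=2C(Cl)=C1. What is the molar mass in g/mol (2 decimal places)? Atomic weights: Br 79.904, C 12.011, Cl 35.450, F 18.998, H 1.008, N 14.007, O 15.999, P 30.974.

First, the molecular formula is C11H10BrClN2 (counting implicit H from valence).
  Br: 1 × 79.904 = 79.904
  C: 11 × 12.011 = 132.121
  Cl: 1 × 35.450 = 35.450
  H: 10 × 1.008 = 10.080
  N: 2 × 14.007 = 28.014
Sum: 1×79.904 + 11×12.011 + 1×35.450 + 10×1.008 + 2×14.007 = 285.569 → 285.57 g/mol.

285.57 g/mol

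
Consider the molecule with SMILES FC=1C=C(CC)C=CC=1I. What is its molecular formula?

C8H8FI

Walk through each heavy atom and fill implicit hydrogens from standard valence (C 4, N 3, O 2, S 2, halogen 1):
  atom 1: F (halogen, monovalent) → 0 H
  atom 2: C, bond orders sum to 4 (valence 4) → 0 H
  atom 3: C, bond orders sum to 3 (valence 4) → 1 H
  atom 4: C, bond orders sum to 4 (valence 4) → 0 H
  atom 5: C, bond orders sum to 2 (valence 4) → 2 H
  atom 6: C, bond orders sum to 1 (valence 4) → 3 H
  atom 7: C, bond orders sum to 3 (valence 4) → 1 H
  atom 8: C, bond orders sum to 3 (valence 4) → 1 H
  atom 9: C, bond orders sum to 4 (valence 4) → 0 H
  atom 10: I (halogen, monovalent) → 0 H
Totals → C:8, H:8, F:1, I:1.
In Hill order: C8H8FI.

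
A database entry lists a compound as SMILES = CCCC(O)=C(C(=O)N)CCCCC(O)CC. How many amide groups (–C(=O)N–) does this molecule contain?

1

The amide motif appears at heavy-atom position 7 in the SMILES.
Other groups present: 1 alkene, 2 hydroxyl.
Amide count: 1.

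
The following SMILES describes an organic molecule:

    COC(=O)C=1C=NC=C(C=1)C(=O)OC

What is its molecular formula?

C9H9NO4

Walk through each heavy atom and fill implicit hydrogens from standard valence (C 4, N 3, O 2, S 2, halogen 1):
  atom 1: C, bond orders sum to 1 (valence 4) → 3 H
  atom 2: O, bond orders sum to 2 (valence 2) → 0 H
  atom 3: C, bond orders sum to 4 (valence 4) → 0 H
  atom 4: O, bond orders sum to 2 (valence 2) → 0 H
  atom 5: C, bond orders sum to 4 (valence 4) → 0 H
  atom 6: C, bond orders sum to 3 (valence 4) → 1 H
  atom 7: N, bond orders sum to 3 (valence 3) → 0 H
  atom 8: C, bond orders sum to 3 (valence 4) → 1 H
  atom 9: C, bond orders sum to 4 (valence 4) → 0 H
  atom 10: C, bond orders sum to 3 (valence 4) → 1 H
  atom 11: C, bond orders sum to 4 (valence 4) → 0 H
  atom 12: O, bond orders sum to 2 (valence 2) → 0 H
  atom 13: O, bond orders sum to 2 (valence 2) → 0 H
  atom 14: C, bond orders sum to 1 (valence 4) → 3 H
Totals → C:9, H:9, N:1, O:4.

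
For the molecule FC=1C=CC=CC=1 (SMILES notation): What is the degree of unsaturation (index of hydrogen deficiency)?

Degree of unsaturation = (number of rings) + (number of π bonds).
Ring closures in the SMILES: 1.
π bonds: 3 double bonds (each 1 DoU) → 3 DoU from unsaturation.
Total DoU = 1 + 3 = 4.

4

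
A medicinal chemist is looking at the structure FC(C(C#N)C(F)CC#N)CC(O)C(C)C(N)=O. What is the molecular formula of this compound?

Walk through each heavy atom and fill implicit hydrogens from standard valence (C 4, N 3, O 2, S 2, halogen 1):
  atom 1: F (halogen, monovalent) → 0 H
  atom 2: C, bond orders sum to 3 (valence 4) → 1 H
  atom 3: C, bond orders sum to 3 (valence 4) → 1 H
  atom 4: C, bond orders sum to 4 (valence 4) → 0 H
  atom 5: N, bond orders sum to 3 (valence 3) → 0 H
  atom 6: C, bond orders sum to 3 (valence 4) → 1 H
  atom 7: F (halogen, monovalent) → 0 H
  atom 8: C, bond orders sum to 2 (valence 4) → 2 H
  atom 9: C, bond orders sum to 4 (valence 4) → 0 H
  atom 10: N, bond orders sum to 3 (valence 3) → 0 H
  atom 11: C, bond orders sum to 2 (valence 4) → 2 H
  atom 12: C, bond orders sum to 3 (valence 4) → 1 H
  atom 13: O, bond orders sum to 1 (valence 2) → 1 H
  atom 14: C, bond orders sum to 3 (valence 4) → 1 H
  atom 15: C, bond orders sum to 1 (valence 4) → 3 H
  atom 16: C, bond orders sum to 4 (valence 4) → 0 H
  atom 17: N, bond orders sum to 1 (valence 3) → 2 H
  atom 18: O, bond orders sum to 2 (valence 2) → 0 H
Totals → C:11, H:15, F:2, N:3, O:2.
In Hill order: C11H15F2N3O2.

C11H15F2N3O2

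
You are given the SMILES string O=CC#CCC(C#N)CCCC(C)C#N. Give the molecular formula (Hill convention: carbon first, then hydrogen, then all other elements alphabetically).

C12H14N2O

Walk through each heavy atom and fill implicit hydrogens from standard valence (C 4, N 3, O 2, S 2, halogen 1):
  atom 1: O, bond orders sum to 2 (valence 2) → 0 H
  atom 2: C, bond orders sum to 3 (valence 4) → 1 H
  atom 3: C, bond orders sum to 4 (valence 4) → 0 H
  atom 4: C, bond orders sum to 4 (valence 4) → 0 H
  atom 5: C, bond orders sum to 2 (valence 4) → 2 H
  atom 6: C, bond orders sum to 3 (valence 4) → 1 H
  atom 7: C, bond orders sum to 4 (valence 4) → 0 H
  atom 8: N, bond orders sum to 3 (valence 3) → 0 H
  atom 9: C, bond orders sum to 2 (valence 4) → 2 H
  atom 10: C, bond orders sum to 2 (valence 4) → 2 H
  atom 11: C, bond orders sum to 2 (valence 4) → 2 H
  atom 12: C, bond orders sum to 3 (valence 4) → 1 H
  atom 13: C, bond orders sum to 1 (valence 4) → 3 H
  atom 14: C, bond orders sum to 4 (valence 4) → 0 H
  atom 15: N, bond orders sum to 3 (valence 3) → 0 H
Totals → C:12, H:14, N:2, O:1.
In Hill order: C12H14N2O.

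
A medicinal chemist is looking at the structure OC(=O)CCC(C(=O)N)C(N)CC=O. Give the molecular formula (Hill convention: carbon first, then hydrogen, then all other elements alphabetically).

C8H14N2O4

Walk through each heavy atom and fill implicit hydrogens from standard valence (C 4, N 3, O 2, S 2, halogen 1):
  atom 1: O, bond orders sum to 1 (valence 2) → 1 H
  atom 2: C, bond orders sum to 4 (valence 4) → 0 H
  atom 3: O, bond orders sum to 2 (valence 2) → 0 H
  atom 4: C, bond orders sum to 2 (valence 4) → 2 H
  atom 5: C, bond orders sum to 2 (valence 4) → 2 H
  atom 6: C, bond orders sum to 3 (valence 4) → 1 H
  atom 7: C, bond orders sum to 4 (valence 4) → 0 H
  atom 8: O, bond orders sum to 2 (valence 2) → 0 H
  atom 9: N, bond orders sum to 1 (valence 3) → 2 H
  atom 10: C, bond orders sum to 3 (valence 4) → 1 H
  atom 11: N, bond orders sum to 1 (valence 3) → 2 H
  atom 12: C, bond orders sum to 2 (valence 4) → 2 H
  atom 13: C, bond orders sum to 3 (valence 4) → 1 H
  atom 14: O, bond orders sum to 2 (valence 2) → 0 H
Totals → C:8, H:14, N:2, O:4.
In Hill order: C8H14N2O4.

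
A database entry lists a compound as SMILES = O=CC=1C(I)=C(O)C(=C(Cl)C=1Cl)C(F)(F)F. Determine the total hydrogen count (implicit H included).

Walk through each heavy atom and fill implicit hydrogens from standard valence (C 4, N 3, O 2, S 2, halogen 1):
  atom 1: O, bond orders sum to 2 (valence 2) → 0 H
  atom 2: C, bond orders sum to 3 (valence 4) → 1 H
  atom 3: C, bond orders sum to 4 (valence 4) → 0 H
  atom 4: C, bond orders sum to 4 (valence 4) → 0 H
  atom 5: I (halogen, monovalent) → 0 H
  atom 6: C, bond orders sum to 4 (valence 4) → 0 H
  atom 7: O, bond orders sum to 1 (valence 2) → 1 H
  atom 8: C, bond orders sum to 4 (valence 4) → 0 H
  atom 9: C, bond orders sum to 4 (valence 4) → 0 H
  atom 10: Cl (halogen, monovalent) → 0 H
  atom 11: C, bond orders sum to 4 (valence 4) → 0 H
  atom 12: Cl (halogen, monovalent) → 0 H
  atom 13: C, bond orders sum to 4 (valence 4) → 0 H
  atom 14: F (halogen, monovalent) → 0 H
  atom 15: F (halogen, monovalent) → 0 H
  atom 16: F (halogen, monovalent) → 0 H
Total hydrogens: 2.

2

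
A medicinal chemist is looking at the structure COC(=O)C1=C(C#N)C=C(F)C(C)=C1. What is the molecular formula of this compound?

Walk through each heavy atom and fill implicit hydrogens from standard valence (C 4, N 3, O 2, S 2, halogen 1):
  atom 1: C, bond orders sum to 1 (valence 4) → 3 H
  atom 2: O, bond orders sum to 2 (valence 2) → 0 H
  atom 3: C, bond orders sum to 4 (valence 4) → 0 H
  atom 4: O, bond orders sum to 2 (valence 2) → 0 H
  atom 5: C, bond orders sum to 4 (valence 4) → 0 H
  atom 6: C, bond orders sum to 4 (valence 4) → 0 H
  atom 7: C, bond orders sum to 4 (valence 4) → 0 H
  atom 8: N, bond orders sum to 3 (valence 3) → 0 H
  atom 9: C, bond orders sum to 3 (valence 4) → 1 H
  atom 10: C, bond orders sum to 4 (valence 4) → 0 H
  atom 11: F (halogen, monovalent) → 0 H
  atom 12: C, bond orders sum to 4 (valence 4) → 0 H
  atom 13: C, bond orders sum to 1 (valence 4) → 3 H
  atom 14: C, bond orders sum to 3 (valence 4) → 1 H
Totals → C:10, H:8, F:1, N:1, O:2.

C10H8FNO2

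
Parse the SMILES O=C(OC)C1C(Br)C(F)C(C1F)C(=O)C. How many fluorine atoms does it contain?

Scan the SMILES for F atoms (remember two-letter symbols like Cl and Br are single atoms).
Fluorine count: 2.

2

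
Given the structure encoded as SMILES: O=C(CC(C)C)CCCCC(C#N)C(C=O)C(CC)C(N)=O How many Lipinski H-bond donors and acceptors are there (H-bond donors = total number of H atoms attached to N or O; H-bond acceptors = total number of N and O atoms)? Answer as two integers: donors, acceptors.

2, 5

Donors: find every N or O and count the H atoms it carries.
  atom 1 (O): bond orders sum to 2 → 0 H
  atom 13 (N): bond orders sum to 3 → 0 H
  atom 16 (O): bond orders sum to 2 → 0 H
  atom 21 (N): bond orders sum to 1 → 2 H
  atom 22 (O): bond orders sum to 2 → 0 H
Lipinski HBD = 2.
Acceptors: N atoms = 2, O atoms = 3 → HBA = 5.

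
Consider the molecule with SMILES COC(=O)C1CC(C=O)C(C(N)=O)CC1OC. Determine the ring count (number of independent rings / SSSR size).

1

In SMILES, each pair of matching ring-closure digits denotes one ring-closing bond; the number of such bonds equals the number of independent rings.
Ring-closure bonds here: 1.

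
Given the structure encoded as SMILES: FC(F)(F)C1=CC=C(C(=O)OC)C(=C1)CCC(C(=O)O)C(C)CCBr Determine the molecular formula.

C17H20BrF3O4

Walk through each heavy atom and fill implicit hydrogens from standard valence (C 4, N 3, O 2, S 2, halogen 1):
  atom 1: F (halogen, monovalent) → 0 H
  atom 2: C, bond orders sum to 4 (valence 4) → 0 H
  atom 3: F (halogen, monovalent) → 0 H
  atom 4: F (halogen, monovalent) → 0 H
  atom 5: C, bond orders sum to 4 (valence 4) → 0 H
  atom 6: C, bond orders sum to 3 (valence 4) → 1 H
  atom 7: C, bond orders sum to 3 (valence 4) → 1 H
  atom 8: C, bond orders sum to 4 (valence 4) → 0 H
  atom 9: C, bond orders sum to 4 (valence 4) → 0 H
  atom 10: O, bond orders sum to 2 (valence 2) → 0 H
  atom 11: O, bond orders sum to 2 (valence 2) → 0 H
  atom 12: C, bond orders sum to 1 (valence 4) → 3 H
  atom 13: C, bond orders sum to 4 (valence 4) → 0 H
  atom 14: C, bond orders sum to 3 (valence 4) → 1 H
  atom 15: C, bond orders sum to 2 (valence 4) → 2 H
  atom 16: C, bond orders sum to 2 (valence 4) → 2 H
  atom 17: C, bond orders sum to 3 (valence 4) → 1 H
  atom 18: C, bond orders sum to 4 (valence 4) → 0 H
  atom 19: O, bond orders sum to 2 (valence 2) → 0 H
  atom 20: O, bond orders sum to 1 (valence 2) → 1 H
  atom 21: C, bond orders sum to 3 (valence 4) → 1 H
  atom 22: C, bond orders sum to 1 (valence 4) → 3 H
  atom 23: C, bond orders sum to 2 (valence 4) → 2 H
  atom 24: C, bond orders sum to 2 (valence 4) → 2 H
  atom 25: Br (halogen, monovalent) → 0 H
Totals → C:17, H:20, Br:1, F:3, O:4.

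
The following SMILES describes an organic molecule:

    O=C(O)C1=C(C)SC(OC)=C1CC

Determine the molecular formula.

Walk through each heavy atom and fill implicit hydrogens from standard valence (C 4, N 3, O 2, S 2, halogen 1):
  atom 1: O, bond orders sum to 2 (valence 2) → 0 H
  atom 2: C, bond orders sum to 4 (valence 4) → 0 H
  atom 3: O, bond orders sum to 1 (valence 2) → 1 H
  atom 4: C, bond orders sum to 4 (valence 4) → 0 H
  atom 5: C, bond orders sum to 4 (valence 4) → 0 H
  atom 6: C, bond orders sum to 1 (valence 4) → 3 H
  atom 7: S, bond orders sum to 2 (valence 2) → 0 H
  atom 8: C, bond orders sum to 4 (valence 4) → 0 H
  atom 9: O, bond orders sum to 2 (valence 2) → 0 H
  atom 10: C, bond orders sum to 1 (valence 4) → 3 H
  atom 11: C, bond orders sum to 4 (valence 4) → 0 H
  atom 12: C, bond orders sum to 2 (valence 4) → 2 H
  atom 13: C, bond orders sum to 1 (valence 4) → 3 H
Totals → C:9, H:12, O:3, S:1.

C9H12O3S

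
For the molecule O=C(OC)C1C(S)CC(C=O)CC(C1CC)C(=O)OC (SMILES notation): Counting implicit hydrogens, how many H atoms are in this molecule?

22

Walk through each heavy atom and fill implicit hydrogens from standard valence (C 4, N 3, O 2, S 2, halogen 1):
  atom 1: O, bond orders sum to 2 (valence 2) → 0 H
  atom 2: C, bond orders sum to 4 (valence 4) → 0 H
  atom 3: O, bond orders sum to 2 (valence 2) → 0 H
  atom 4: C, bond orders sum to 1 (valence 4) → 3 H
  atom 5: C, bond orders sum to 3 (valence 4) → 1 H
  atom 6: C, bond orders sum to 3 (valence 4) → 1 H
  atom 7: S, bond orders sum to 1 (valence 2) → 1 H
  atom 8: C, bond orders sum to 2 (valence 4) → 2 H
  atom 9: C, bond orders sum to 3 (valence 4) → 1 H
  atom 10: C, bond orders sum to 3 (valence 4) → 1 H
  atom 11: O, bond orders sum to 2 (valence 2) → 0 H
  atom 12: C, bond orders sum to 2 (valence 4) → 2 H
  atom 13: C, bond orders sum to 3 (valence 4) → 1 H
  atom 14: C, bond orders sum to 3 (valence 4) → 1 H
  atom 15: C, bond orders sum to 2 (valence 4) → 2 H
  atom 16: C, bond orders sum to 1 (valence 4) → 3 H
  atom 17: C, bond orders sum to 4 (valence 4) → 0 H
  atom 18: O, bond orders sum to 2 (valence 2) → 0 H
  atom 19: O, bond orders sum to 2 (valence 2) → 0 H
  atom 20: C, bond orders sum to 1 (valence 4) → 3 H
Total hydrogens: 22.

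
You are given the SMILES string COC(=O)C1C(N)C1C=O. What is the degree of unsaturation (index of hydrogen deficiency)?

3

Degree of unsaturation = (number of rings) + (number of π bonds).
Ring closures in the SMILES: 1.
π bonds: 2 double bonds (each 1 DoU) → 2 DoU from unsaturation.
Total DoU = 1 + 2 = 3.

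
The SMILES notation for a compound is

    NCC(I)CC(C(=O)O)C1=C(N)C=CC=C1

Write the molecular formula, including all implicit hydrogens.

Walk through each heavy atom and fill implicit hydrogens from standard valence (C 4, N 3, O 2, S 2, halogen 1):
  atom 1: N, bond orders sum to 1 (valence 3) → 2 H
  atom 2: C, bond orders sum to 2 (valence 4) → 2 H
  atom 3: C, bond orders sum to 3 (valence 4) → 1 H
  atom 4: I (halogen, monovalent) → 0 H
  atom 5: C, bond orders sum to 2 (valence 4) → 2 H
  atom 6: C, bond orders sum to 3 (valence 4) → 1 H
  atom 7: C, bond orders sum to 4 (valence 4) → 0 H
  atom 8: O, bond orders sum to 2 (valence 2) → 0 H
  atom 9: O, bond orders sum to 1 (valence 2) → 1 H
  atom 10: C, bond orders sum to 4 (valence 4) → 0 H
  atom 11: C, bond orders sum to 4 (valence 4) → 0 H
  atom 12: N, bond orders sum to 1 (valence 3) → 2 H
  atom 13: C, bond orders sum to 3 (valence 4) → 1 H
  atom 14: C, bond orders sum to 3 (valence 4) → 1 H
  atom 15: C, bond orders sum to 3 (valence 4) → 1 H
  atom 16: C, bond orders sum to 3 (valence 4) → 1 H
Totals → C:11, H:15, I:1, N:2, O:2.
In Hill order: C11H15IN2O2.

C11H15IN2O2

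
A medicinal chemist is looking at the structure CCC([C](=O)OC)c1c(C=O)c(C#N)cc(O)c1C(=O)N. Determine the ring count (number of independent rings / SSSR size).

In SMILES, each pair of matching ring-closure digits denotes one ring-closing bond; the number of such bonds equals the number of independent rings.
Ring-closure bonds here: 1.

1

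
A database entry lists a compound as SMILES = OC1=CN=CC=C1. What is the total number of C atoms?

5

Count every carbon token in the SMILES (each C, including those in ring-closure positions and inside branches).
Carbon count: 5.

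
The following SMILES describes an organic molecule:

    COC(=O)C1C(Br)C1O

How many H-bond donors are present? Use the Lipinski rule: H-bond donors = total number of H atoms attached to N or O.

Donors: find every N or O and count the H atoms it carries.
  atom 2 (O): bond orders sum to 2 → 0 H
  atom 4 (O): bond orders sum to 2 → 0 H
  atom 9 (O): bond orders sum to 1 → 1 H
Lipinski HBD = 1.

1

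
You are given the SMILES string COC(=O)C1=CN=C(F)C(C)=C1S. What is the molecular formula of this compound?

Walk through each heavy atom and fill implicit hydrogens from standard valence (C 4, N 3, O 2, S 2, halogen 1):
  atom 1: C, bond orders sum to 1 (valence 4) → 3 H
  atom 2: O, bond orders sum to 2 (valence 2) → 0 H
  atom 3: C, bond orders sum to 4 (valence 4) → 0 H
  atom 4: O, bond orders sum to 2 (valence 2) → 0 H
  atom 5: C, bond orders sum to 4 (valence 4) → 0 H
  atom 6: C, bond orders sum to 3 (valence 4) → 1 H
  atom 7: N, bond orders sum to 3 (valence 3) → 0 H
  atom 8: C, bond orders sum to 4 (valence 4) → 0 H
  atom 9: F (halogen, monovalent) → 0 H
  atom 10: C, bond orders sum to 4 (valence 4) → 0 H
  atom 11: C, bond orders sum to 1 (valence 4) → 3 H
  atom 12: C, bond orders sum to 4 (valence 4) → 0 H
  atom 13: S, bond orders sum to 1 (valence 2) → 1 H
Totals → C:8, H:8, F:1, N:1, O:2, S:1.
In Hill order: C8H8FNO2S.

C8H8FNO2S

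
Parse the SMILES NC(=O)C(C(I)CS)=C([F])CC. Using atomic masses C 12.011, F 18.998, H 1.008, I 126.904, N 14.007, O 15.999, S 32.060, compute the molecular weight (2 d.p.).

First, the molecular formula is C7H11FINOS (counting implicit H from valence).
  C: 7 × 12.011 = 84.077
  F: 1 × 18.998 = 18.998
  H: 11 × 1.008 = 11.088
  I: 1 × 126.904 = 126.904
  N: 1 × 14.007 = 14.007
  O: 1 × 15.999 = 15.999
  S: 1 × 32.060 = 32.060
Sum: 7×12.011 + 1×18.998 + 11×1.008 + 1×126.904 + 1×14.007 + 1×15.999 + 1×32.060 = 303.133 → 303.13 g/mol.

303.13 g/mol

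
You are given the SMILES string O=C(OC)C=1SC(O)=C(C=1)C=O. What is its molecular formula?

C7H6O4S

Walk through each heavy atom and fill implicit hydrogens from standard valence (C 4, N 3, O 2, S 2, halogen 1):
  atom 1: O, bond orders sum to 2 (valence 2) → 0 H
  atom 2: C, bond orders sum to 4 (valence 4) → 0 H
  atom 3: O, bond orders sum to 2 (valence 2) → 0 H
  atom 4: C, bond orders sum to 1 (valence 4) → 3 H
  atom 5: C, bond orders sum to 4 (valence 4) → 0 H
  atom 6: S, bond orders sum to 2 (valence 2) → 0 H
  atom 7: C, bond orders sum to 4 (valence 4) → 0 H
  atom 8: O, bond orders sum to 1 (valence 2) → 1 H
  atom 9: C, bond orders sum to 4 (valence 4) → 0 H
  atom 10: C, bond orders sum to 3 (valence 4) → 1 H
  atom 11: C, bond orders sum to 3 (valence 4) → 1 H
  atom 12: O, bond orders sum to 2 (valence 2) → 0 H
Totals → C:7, H:6, O:4, S:1.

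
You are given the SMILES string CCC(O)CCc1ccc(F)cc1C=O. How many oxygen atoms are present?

Scan the SMILES for O atoms (remember two-letter symbols like Cl and Br are single atoms).
Oxygen count: 2.

2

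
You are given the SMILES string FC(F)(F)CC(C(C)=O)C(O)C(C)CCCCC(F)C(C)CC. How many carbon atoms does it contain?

Count every carbon token in the SMILES (each C, including those in ring-closure positions and inside branches).
Carbon count: 17.

17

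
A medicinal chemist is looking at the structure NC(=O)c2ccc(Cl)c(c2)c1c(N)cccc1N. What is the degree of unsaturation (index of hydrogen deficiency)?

9

Molecular formula: C13H12ClN3O.
DoU = (2C + 2 + N − H − X) / 2, where X is the halogen count and O/S are ignored.
    = (2·13 + 2 + 3 − 12 − 1) / 2 = 18 / 2 = 9.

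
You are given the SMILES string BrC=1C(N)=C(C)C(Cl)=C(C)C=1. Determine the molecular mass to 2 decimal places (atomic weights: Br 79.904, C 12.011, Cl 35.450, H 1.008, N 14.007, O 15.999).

234.52 g/mol

First, the molecular formula is C8H9BrClN (counting implicit H from valence).
  Br: 1 × 79.904 = 79.904
  C: 8 × 12.011 = 96.088
  Cl: 1 × 35.450 = 35.450
  H: 9 × 1.008 = 9.072
  N: 1 × 14.007 = 14.007
Sum: 1×79.904 + 8×12.011 + 1×35.450 + 9×1.008 + 1×14.007 = 234.521 → 234.52 g/mol.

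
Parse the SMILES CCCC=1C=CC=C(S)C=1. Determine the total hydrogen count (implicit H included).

Walk through each heavy atom and fill implicit hydrogens from standard valence (C 4, N 3, O 2, S 2, halogen 1):
  atom 1: C, bond orders sum to 1 (valence 4) → 3 H
  atom 2: C, bond orders sum to 2 (valence 4) → 2 H
  atom 3: C, bond orders sum to 2 (valence 4) → 2 H
  atom 4: C, bond orders sum to 4 (valence 4) → 0 H
  atom 5: C, bond orders sum to 3 (valence 4) → 1 H
  atom 6: C, bond orders sum to 3 (valence 4) → 1 H
  atom 7: C, bond orders sum to 3 (valence 4) → 1 H
  atom 8: C, bond orders sum to 4 (valence 4) → 0 H
  atom 9: S, bond orders sum to 1 (valence 2) → 1 H
  atom 10: C, bond orders sum to 3 (valence 4) → 1 H
Total hydrogens: 12.

12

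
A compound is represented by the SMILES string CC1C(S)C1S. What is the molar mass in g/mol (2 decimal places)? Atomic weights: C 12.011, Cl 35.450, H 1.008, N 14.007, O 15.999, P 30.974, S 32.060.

120.23 g/mol

First, the molecular formula is C4H8S2 (counting implicit H from valence).
  C: 4 × 12.011 = 48.044
  H: 8 × 1.008 = 8.064
  S: 2 × 32.060 = 64.120
Sum: 4×12.011 + 8×1.008 + 2×32.060 = 120.228 → 120.23 g/mol.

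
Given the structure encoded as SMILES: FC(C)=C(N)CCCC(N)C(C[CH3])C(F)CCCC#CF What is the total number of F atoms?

3

Scan the SMILES for F atoms (remember two-letter symbols like Cl and Br are single atoms).
Fluorine count: 3.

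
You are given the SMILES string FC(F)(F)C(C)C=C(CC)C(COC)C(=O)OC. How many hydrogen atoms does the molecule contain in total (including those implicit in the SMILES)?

Walk through each heavy atom and fill implicit hydrogens from standard valence (C 4, N 3, O 2, S 2, halogen 1):
  atom 1: F (halogen, monovalent) → 0 H
  atom 2: C, bond orders sum to 4 (valence 4) → 0 H
  atom 3: F (halogen, monovalent) → 0 H
  atom 4: F (halogen, monovalent) → 0 H
  atom 5: C, bond orders sum to 3 (valence 4) → 1 H
  atom 6: C, bond orders sum to 1 (valence 4) → 3 H
  atom 7: C, bond orders sum to 3 (valence 4) → 1 H
  atom 8: C, bond orders sum to 4 (valence 4) → 0 H
  atom 9: C, bond orders sum to 2 (valence 4) → 2 H
  atom 10: C, bond orders sum to 1 (valence 4) → 3 H
  atom 11: C, bond orders sum to 3 (valence 4) → 1 H
  atom 12: C, bond orders sum to 2 (valence 4) → 2 H
  atom 13: O, bond orders sum to 2 (valence 2) → 0 H
  atom 14: C, bond orders sum to 1 (valence 4) → 3 H
  atom 15: C, bond orders sum to 4 (valence 4) → 0 H
  atom 16: O, bond orders sum to 2 (valence 2) → 0 H
  atom 17: O, bond orders sum to 2 (valence 2) → 0 H
  atom 18: C, bond orders sum to 1 (valence 4) → 3 H
Total hydrogens: 19.

19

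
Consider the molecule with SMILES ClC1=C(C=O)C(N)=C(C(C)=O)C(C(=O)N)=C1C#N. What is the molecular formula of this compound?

C11H8ClN3O3

Walk through each heavy atom and fill implicit hydrogens from standard valence (C 4, N 3, O 2, S 2, halogen 1):
  atom 1: Cl (halogen, monovalent) → 0 H
  atom 2: C, bond orders sum to 4 (valence 4) → 0 H
  atom 3: C, bond orders sum to 4 (valence 4) → 0 H
  atom 4: C, bond orders sum to 3 (valence 4) → 1 H
  atom 5: O, bond orders sum to 2 (valence 2) → 0 H
  atom 6: C, bond orders sum to 4 (valence 4) → 0 H
  atom 7: N, bond orders sum to 1 (valence 3) → 2 H
  atom 8: C, bond orders sum to 4 (valence 4) → 0 H
  atom 9: C, bond orders sum to 4 (valence 4) → 0 H
  atom 10: C, bond orders sum to 1 (valence 4) → 3 H
  atom 11: O, bond orders sum to 2 (valence 2) → 0 H
  atom 12: C, bond orders sum to 4 (valence 4) → 0 H
  atom 13: C, bond orders sum to 4 (valence 4) → 0 H
  atom 14: O, bond orders sum to 2 (valence 2) → 0 H
  atom 15: N, bond orders sum to 1 (valence 3) → 2 H
  atom 16: C, bond orders sum to 4 (valence 4) → 0 H
  atom 17: C, bond orders sum to 4 (valence 4) → 0 H
  atom 18: N, bond orders sum to 3 (valence 3) → 0 H
Totals → C:11, H:8, Cl:1, N:3, O:3.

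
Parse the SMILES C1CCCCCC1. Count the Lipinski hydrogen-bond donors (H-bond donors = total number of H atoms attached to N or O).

Donors: find every N or O and count the H atoms it carries.
  (no N or O atoms present)
Lipinski HBD = 0.

0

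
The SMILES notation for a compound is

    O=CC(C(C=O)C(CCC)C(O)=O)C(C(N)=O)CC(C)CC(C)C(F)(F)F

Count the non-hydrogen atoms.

27

Every atom symbol written in the SMILES (organic subset) is one heavy atom; implicit H are not written.
Heavy atoms by element → C:18, F:3, N:1, O:5.
Total: 27.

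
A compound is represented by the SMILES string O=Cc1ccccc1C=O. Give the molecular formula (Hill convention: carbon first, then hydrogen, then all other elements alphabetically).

Walk through each heavy atom and fill implicit hydrogens from standard valence (C 4, N 3, O 2, S 2, halogen 1); for lowercase aromatic atoms, an aromatic c carries 1 H when it has two neighbours and 0 H with three, and aromatic n carries 0 H:
  atom 1: O, bond orders sum to 2 (valence 2) → 0 H
  atom 2: C, bond orders sum to 3 (valence 4) → 1 H
  atom 3: aromatic c, 3 neighbours → 0 H
  atom 4: aromatic c, 2 neighbours → 1 H
  atom 5: aromatic c, 2 neighbours → 1 H
  atom 6: aromatic c, 2 neighbours → 1 H
  atom 7: aromatic c, 2 neighbours → 1 H
  atom 8: aromatic c, 3 neighbours → 0 H
  atom 9: C, bond orders sum to 3 (valence 4) → 1 H
  atom 10: O, bond orders sum to 2 (valence 2) → 0 H
Totals → C:8, H:6, O:2.

C8H6O2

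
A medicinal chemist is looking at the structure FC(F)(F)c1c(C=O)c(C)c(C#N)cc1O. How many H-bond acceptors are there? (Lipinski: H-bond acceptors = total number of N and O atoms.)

3

N atoms: 1; O atoms: 2.
Lipinski HBA = 1 + 2 = 3.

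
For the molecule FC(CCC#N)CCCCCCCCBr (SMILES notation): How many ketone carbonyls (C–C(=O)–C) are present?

0

Scan the SMILES for the ketone motif — none present.
Groups that are present: 1 nitrile.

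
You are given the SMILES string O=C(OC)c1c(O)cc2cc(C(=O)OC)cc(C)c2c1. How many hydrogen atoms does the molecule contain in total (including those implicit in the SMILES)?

14

Walk through each heavy atom and fill implicit hydrogens from standard valence (C 4, N 3, O 2, S 2, halogen 1); for lowercase aromatic atoms, an aromatic c carries 1 H when it has two neighbours and 0 H with three, and aromatic n carries 0 H:
  atom 1: O, bond orders sum to 2 (valence 2) → 0 H
  atom 2: C, bond orders sum to 4 (valence 4) → 0 H
  atom 3: O, bond orders sum to 2 (valence 2) → 0 H
  atom 4: C, bond orders sum to 1 (valence 4) → 3 H
  atom 5: aromatic c, 3 neighbours → 0 H
  atom 6: aromatic c, 3 neighbours → 0 H
  atom 7: O, bond orders sum to 1 (valence 2) → 1 H
  atom 8: aromatic c, 2 neighbours → 1 H
  atom 9: aromatic c, 3 neighbours → 0 H
  atom 10: aromatic c, 2 neighbours → 1 H
  atom 11: aromatic c, 3 neighbours → 0 H
  atom 12: C, bond orders sum to 4 (valence 4) → 0 H
  atom 13: O, bond orders sum to 2 (valence 2) → 0 H
  atom 14: O, bond orders sum to 2 (valence 2) → 0 H
  atom 15: C, bond orders sum to 1 (valence 4) → 3 H
  atom 16: aromatic c, 2 neighbours → 1 H
  atom 17: aromatic c, 3 neighbours → 0 H
  atom 18: C, bond orders sum to 1 (valence 4) → 3 H
  atom 19: aromatic c, 3 neighbours → 0 H
  atom 20: aromatic c, 2 neighbours → 1 H
Total hydrogens: 14.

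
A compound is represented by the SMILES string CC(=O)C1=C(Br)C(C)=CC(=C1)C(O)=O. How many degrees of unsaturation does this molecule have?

Degree of unsaturation = (number of rings) + (number of π bonds).
Ring closures in the SMILES: 1.
π bonds: 5 double bonds (each 1 DoU) → 5 DoU from unsaturation.
Total DoU = 1 + 5 = 6.

6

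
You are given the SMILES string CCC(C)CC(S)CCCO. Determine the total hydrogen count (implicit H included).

Walk through each heavy atom and fill implicit hydrogens from standard valence (C 4, N 3, O 2, S 2, halogen 1):
  atom 1: C, bond orders sum to 1 (valence 4) → 3 H
  atom 2: C, bond orders sum to 2 (valence 4) → 2 H
  atom 3: C, bond orders sum to 3 (valence 4) → 1 H
  atom 4: C, bond orders sum to 1 (valence 4) → 3 H
  atom 5: C, bond orders sum to 2 (valence 4) → 2 H
  atom 6: C, bond orders sum to 3 (valence 4) → 1 H
  atom 7: S, bond orders sum to 1 (valence 2) → 1 H
  atom 8: C, bond orders sum to 2 (valence 4) → 2 H
  atom 9: C, bond orders sum to 2 (valence 4) → 2 H
  atom 10: C, bond orders sum to 2 (valence 4) → 2 H
  atom 11: O, bond orders sum to 1 (valence 2) → 1 H
Total hydrogens: 20.

20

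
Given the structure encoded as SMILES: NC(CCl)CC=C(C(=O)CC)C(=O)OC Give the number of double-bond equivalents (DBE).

Degree of unsaturation = (number of rings) + (number of π bonds).
Ring closures in the SMILES: 0.
π bonds: 3 double bonds (each 1 DoU) → 3 DoU from unsaturation.
Total DoU = 0 + 3 = 3.

3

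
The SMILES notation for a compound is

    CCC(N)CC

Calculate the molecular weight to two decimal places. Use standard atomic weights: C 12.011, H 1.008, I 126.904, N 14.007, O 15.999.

87.17 g/mol

First, the molecular formula is C5H13N (counting implicit H from valence).
  C: 5 × 12.011 = 60.055
  H: 13 × 1.008 = 13.104
  N: 1 × 14.007 = 14.007
Sum: 5×12.011 + 13×1.008 + 1×14.007 = 87.166 → 87.17 g/mol.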